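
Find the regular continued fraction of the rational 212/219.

Run the Euclidean algorithm on 212 and 219; the successive quotients are the partial quotients a_0, a_1, ... (each step inverts the fractional part left over by the previous one):
  212 = 0*219 + 212, so a_0 = 0.
  219 = 1*212 + 7, so a_1 = 1.
  212 = 30*7 + 2, so a_2 = 30.
  7 = 3*2 + 1, so a_3 = 3.
  2 = 2*1 + 0, so a_4 = 2.
The remainder reaches 0 after 5 divisions, so the expansion has 5 partial quotients, read off in order.

[0; 1, 30, 3, 2]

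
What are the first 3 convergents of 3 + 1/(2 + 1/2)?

Using the convergent recurrence p_i = a_i*p_{i-1} + p_{i-2}, q_i = a_i*q_{i-1} + q_{i-2} with p_{-2}=0, p_{-1}=1, q_{-2}=1, q_{-1}=0:
  i=0: a_0=3, p_0 = 3*1 + 0 = 3, q_0 = 3*0 + 1 = 1.
  i=1: a_1=2, p_1 = 2*3 + 1 = 7, q_1 = 2*1 + 0 = 2.
  i=2: a_2=2, p_2 = 2*7 + 3 = 17, q_2 = 2*2 + 1 = 5.

3/1, 7/2, 17/5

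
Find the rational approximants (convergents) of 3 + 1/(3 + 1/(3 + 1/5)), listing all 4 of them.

Using the convergent recurrence p_i = a_i*p_{i-1} + p_{i-2}, q_i = a_i*q_{i-1} + q_{i-2} with p_{-2}=0, p_{-1}=1, q_{-2}=1, q_{-1}=0:
  i=0: a_0=3, p_0 = 3*1 + 0 = 3, q_0 = 3*0 + 1 = 1.
  i=1: a_1=3, p_1 = 3*3 + 1 = 10, q_1 = 3*1 + 0 = 3.
  i=2: a_2=3, p_2 = 3*10 + 3 = 33, q_2 = 3*3 + 1 = 10.
  i=3: a_3=5, p_3 = 5*33 + 10 = 175, q_3 = 5*10 + 3 = 53.

3/1, 10/3, 33/10, 175/53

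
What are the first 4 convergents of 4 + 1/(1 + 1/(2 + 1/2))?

4/1, 5/1, 14/3, 33/7

Using the convergent recurrence p_i = a_i*p_{i-1} + p_{i-2}, q_i = a_i*q_{i-1} + q_{i-2} with p_{-2}=0, p_{-1}=1, q_{-2}=1, q_{-1}=0:
  i=0: a_0=4, p_0 = 4*1 + 0 = 4, q_0 = 4*0 + 1 = 1.
  i=1: a_1=1, p_1 = 1*4 + 1 = 5, q_1 = 1*1 + 0 = 1.
  i=2: a_2=2, p_2 = 2*5 + 4 = 14, q_2 = 2*1 + 1 = 3.
  i=3: a_3=2, p_3 = 2*14 + 5 = 33, q_3 = 2*3 + 1 = 7.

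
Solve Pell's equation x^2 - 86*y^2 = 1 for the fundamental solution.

(x, y) = (10405, 1122)

First expand sqrt(86) as a continued fraction. With x_i = (sqrt(86) + m_i)/d_i and (m_0, d_0) = (0, 1): a_0 = floor(sqrt(86)) = 9, since 9^2 = 81 <= 86 < 100 = 10^2.
Iterate m_{i+1} = d_i*a_i - m_i, d_{i+1} = (86 - m_{i+1}^2)/d_i, a_{i+1} = floor((a_0 + m_{i+1})/d_{i+1}):
  m_1 = 1*9 - 0 = 9, d_1 = (86 - 9^2)/1 = 5/1 = 5, a_1 = floor((9 + 9)/5) = 3.
  m_2 = 5*3 - 9 = 6, d_2 = (86 - 6^2)/5 = 50/5 = 10, a_2 = floor((9 + 6)/10) = 1.
  m_3 = 10*1 - 6 = 4, d_3 = (86 - 4^2)/10 = 70/10 = 7, a_3 = floor((9 + 4)/7) = 1.
  m_4 = 7*1 - 4 = 3, d_4 = (86 - 3^2)/7 = 77/7 = 11, a_4 = floor((9 + 3)/11) = 1.
  m_5 = 11*1 - 3 = 8, d_5 = (86 - 8^2)/11 = 22/11 = 2, a_5 = floor((9 + 8)/2) = 8.
  m_6 = 2*8 - 8 = 8, d_6 = (86 - 8^2)/2 = 22/2 = 11, a_6 = floor((9 + 8)/11) = 1.
  m_7 = 11*1 - 8 = 3, d_7 = (86 - 3^2)/11 = 77/11 = 7, a_7 = floor((9 + 3)/7) = 1.
  m_8 = 7*1 - 3 = 4, d_8 = (86 - 4^2)/7 = 70/7 = 10, a_8 = floor((9 + 4)/10) = 1.
  m_9 = 10*1 - 4 = 6, d_9 = (86 - 6^2)/10 = 50/10 = 5, a_9 = floor((9 + 6)/5) = 3.
  m_10 = 5*3 - 6 = 9, d_10 = (86 - 9^2)/5 = 5/5 = 1, a_10 = floor((9 + 9)/1) = 18.
  m_11 = 1*18 - 9 = 9, d_11 = (86 - 9^2)/1 = 5/1 = 5: (m_11, d_11) = (m_1, d_1) = (9, 5), so from here the quotients repeat a_1, ..., a_10; the period length is 10.
So sqrt(86) = [9; (3, 1, 1, 1, 8, 1, 1, 1, 3, 18)] with period length k = 10.
k is even, so the fundamental solution of x^2 - 86y^2 = 1 is (p_{k-1}, q_{k-1}) = (p_9, q_9); compute convergents through index 9.
Convergents (p_i = a_i*p_{i-1} + p_{i-2}, q_i = a_i*q_{i-1} + q_{i-2} with p_{-2}=0, p_{-1}=1, q_{-2}=1, q_{-1}=0):
  i=0: a_0=9, p_0 = 9*1 + 0 = 9, q_0 = 9*0 + 1 = 1.
  i=1: a_1=3, p_1 = 3*9 + 1 = 28, q_1 = 3*1 + 0 = 3.
  i=2: a_2=1, p_2 = 1*28 + 9 = 37, q_2 = 1*3 + 1 = 4.
  i=3: a_3=1, p_3 = 1*37 + 28 = 65, q_3 = 1*4 + 3 = 7.
  i=4: a_4=1, p_4 = 1*65 + 37 = 102, q_4 = 1*7 + 4 = 11.
  i=5: a_5=8, p_5 = 8*102 + 65 = 881, q_5 = 8*11 + 7 = 95.
  i=6: a_6=1, p_6 = 1*881 + 102 = 983, q_6 = 1*95 + 11 = 106.
  i=7: a_7=1, p_7 = 1*983 + 881 = 1864, q_7 = 1*106 + 95 = 201.
  i=8: a_8=1, p_8 = 1*1864 + 983 = 2847, q_8 = 1*201 + 106 = 307.
  i=9: a_9=3, p_9 = 3*2847 + 1864 = 10405, q_9 = 3*307 + 201 = 1122.
Check: 10405^2 - 86*1122^2 = 108264025 - 108264024 = 1, so (x, y) = (10405, 1122) solves the equation, and by the theorem it is the least positive solution.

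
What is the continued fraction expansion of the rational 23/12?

[1; 1, 11]

Run the Euclidean algorithm on 23 and 12; the successive quotients are the partial quotients a_0, a_1, ... (each step inverts the fractional part left over by the previous one):
  23 = 1*12 + 11, so a_0 = 1.
  12 = 1*11 + 1, so a_1 = 1.
  11 = 11*1 + 0, so a_2 = 11.
The remainder reaches 0 after 3 divisions, so the expansion has 3 partial quotients, read off in order.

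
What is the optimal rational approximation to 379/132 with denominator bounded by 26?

66/23

Expand x = 379/132 as a continued fraction with the Euclidean algorithm:
  379 = 2*132 + 115, so a_0 = 2.
  132 = 1*115 + 17, so a_1 = 1.
  115 = 6*17 + 13, so a_2 = 6.
  17 = 1*13 + 4, so a_3 = 1.
  13 = 3*4 + 1, so a_4 = 3.
  4 = 4*1 + 0, so a_5 = 4.
so x = [2; 1, 6, 1, 3, 4].
Convergents (p_i = a_i*p_{i-1} + p_{i-2}, q_i = a_i*q_{i-1} + q_{i-2} with p_{-2}=0, p_{-1}=1, q_{-2}=1, q_{-1}=0), until the denominator exceeds 26:
  i=0: a_0=2, p_0 = 2*1 + 0 = 2, q_0 = 2*0 + 1 = 1.
  i=1: a_1=1, p_1 = 1*2 + 1 = 3, q_1 = 1*1 + 0 = 1.
  i=2: a_2=6, p_2 = 6*3 + 2 = 20, q_2 = 6*1 + 1 = 7.
  i=3: a_3=1, p_3 = 1*20 + 3 = 23, q_3 = 1*7 + 1 = 8.
  i=4: a_4=3, p_4 = 3*23 + 20 = 89, q_4 = 3*8 + 7 = 31.
q_4 = 31 > 26, so the last convergent with denominator <= 26 is p_3/q_3 = 23/8.
The closest fraction with denominator <= 26 is either p_3/q_3 or the intermediate fraction (k*p_3 + p_2)/(k*q_3 + q_2) with the largest k >= 1 whose denominator stays <= 26; these approach x as k grows, and every other convergent or intermediate fraction in range is farther away.
Largest k: floor((26 - q_2)/q_3) = floor((26 - 7)/8) = 2.
That gives (2*23 + 20)/(2*8 + 7) = 66/23.
Compare the errors: |x - 23/8| = |379*8 - 23*132|/(132*8) = 4/1056, and |x - 66/23| = |379*23 - 66*132|/(132*23) = 5/3036.
Cross-multiplying, 5*1056 = 5280 < 12144 = 4*3036, so 5/3036 is smaller: the intermediate fraction 66/23 is closer to x than 23/8.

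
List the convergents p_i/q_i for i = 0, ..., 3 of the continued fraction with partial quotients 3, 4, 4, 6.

Using the convergent recurrence p_i = a_i*p_{i-1} + p_{i-2}, q_i = a_i*q_{i-1} + q_{i-2} with p_{-2}=0, p_{-1}=1, q_{-2}=1, q_{-1}=0:
  i=0: a_0=3, p_0 = 3*1 + 0 = 3, q_0 = 3*0 + 1 = 1.
  i=1: a_1=4, p_1 = 4*3 + 1 = 13, q_1 = 4*1 + 0 = 4.
  i=2: a_2=4, p_2 = 4*13 + 3 = 55, q_2 = 4*4 + 1 = 17.
  i=3: a_3=6, p_3 = 6*55 + 13 = 343, q_3 = 6*17 + 4 = 106.

3/1, 13/4, 55/17, 343/106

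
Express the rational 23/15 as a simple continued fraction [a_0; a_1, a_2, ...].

Run the Euclidean algorithm on 23 and 15; the successive quotients are the partial quotients a_0, a_1, ... (each step inverts the fractional part left over by the previous one):
  23 = 1*15 + 8, so a_0 = 1.
  15 = 1*8 + 7, so a_1 = 1.
  8 = 1*7 + 1, so a_2 = 1.
  7 = 7*1 + 0, so a_3 = 7.
The remainder reaches 0 after 4 divisions, so the expansion has 4 partial quotients, read off in order.

[1; 1, 1, 7]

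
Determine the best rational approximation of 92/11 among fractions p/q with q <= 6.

25/3

Expand x = 92/11 as a continued fraction with the Euclidean algorithm:
  92 = 8*11 + 4, so a_0 = 8.
  11 = 2*4 + 3, so a_1 = 2.
  4 = 1*3 + 1, so a_2 = 1.
  3 = 3*1 + 0, so a_3 = 3.
so x = [8; 2, 1, 3].
Convergents (p_i = a_i*p_{i-1} + p_{i-2}, q_i = a_i*q_{i-1} + q_{i-2} with p_{-2}=0, p_{-1}=1, q_{-2}=1, q_{-1}=0), until the denominator exceeds 6:
  i=0: a_0=8, p_0 = 8*1 + 0 = 8, q_0 = 8*0 + 1 = 1.
  i=1: a_1=2, p_1 = 2*8 + 1 = 17, q_1 = 2*1 + 0 = 2.
  i=2: a_2=1, p_2 = 1*17 + 8 = 25, q_2 = 1*2 + 1 = 3.
  i=3: a_3=3, p_3 = 3*25 + 17 = 92, q_3 = 3*3 + 2 = 11.
q_3 = 11 > 6, so the last convergent with denominator <= 6 is p_2/q_2 = 25/3.
The closest fraction with denominator <= 6 is either p_2/q_2 or the intermediate fraction (k*p_2 + p_1)/(k*q_2 + q_1) with the largest k >= 1 whose denominator stays <= 6; these approach x as k grows, and every other convergent or intermediate fraction in range is farther away.
Largest k: floor((6 - q_1)/q_2) = floor((6 - 2)/3) = 1.
That gives (1*25 + 17)/(1*3 + 2) = 42/5.
Compare the errors: |x - 25/3| = |92*3 - 25*11|/(11*3) = 1/33, and |x - 42/5| = |92*5 - 42*11|/(11*5) = 2/55.
Cross-multiplying, 1*55 = 55 < 66 = 2*33, so 1/33 is smaller: the convergent 25/3 is closer to x than 42/5.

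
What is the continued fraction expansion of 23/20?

[1; 6, 1, 2]

Run the Euclidean algorithm on 23 and 20; the successive quotients are the partial quotients a_0, a_1, ... (each step inverts the fractional part left over by the previous one):
  23 = 1*20 + 3, so a_0 = 1.
  20 = 6*3 + 2, so a_1 = 6.
  3 = 1*2 + 1, so a_2 = 1.
  2 = 2*1 + 0, so a_3 = 2.
The remainder reaches 0 after 4 divisions, so the expansion has 4 partial quotients, read off in order.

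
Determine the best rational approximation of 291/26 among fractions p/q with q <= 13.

Expand x = 291/26 as a continued fraction with the Euclidean algorithm:
  291 = 11*26 + 5, so a_0 = 11.
  26 = 5*5 + 1, so a_1 = 5.
  5 = 5*1 + 0, so a_2 = 5.
so x = [11; 5, 5].
Convergents (p_i = a_i*p_{i-1} + p_{i-2}, q_i = a_i*q_{i-1} + q_{i-2} with p_{-2}=0, p_{-1}=1, q_{-2}=1, q_{-1}=0), until the denominator exceeds 13:
  i=0: a_0=11, p_0 = 11*1 + 0 = 11, q_0 = 11*0 + 1 = 1.
  i=1: a_1=5, p_1 = 5*11 + 1 = 56, q_1 = 5*1 + 0 = 5.
  i=2: a_2=5, p_2 = 5*56 + 11 = 291, q_2 = 5*5 + 1 = 26.
q_2 = 26 > 13, so the last convergent with denominator <= 13 is p_1/q_1 = 56/5.
The closest fraction with denominator <= 13 is either p_1/q_1 or the intermediate fraction (k*p_1 + p_0)/(k*q_1 + q_0) with the largest k >= 1 whose denominator stays <= 13; these approach x as k grows, and every other convergent or intermediate fraction in range is farther away.
Largest k: floor((13 - q_0)/q_1) = floor((13 - 1)/5) = 2.
That gives (2*56 + 11)/(2*5 + 1) = 123/11.
Compare the errors: |x - 56/5| = |291*5 - 56*26|/(26*5) = 1/130, and |x - 123/11| = |291*11 - 123*26|/(26*11) = 3/286.
Cross-multiplying, 1*286 = 286 < 390 = 3*130, so 1/130 is smaller: the convergent 56/5 is closer to x than 123/11.

56/5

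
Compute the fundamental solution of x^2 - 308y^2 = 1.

(x, y) = (351, 20)

First expand sqrt(308) as a continued fraction. With x_i = (sqrt(308) + m_i)/d_i and (m_0, d_0) = (0, 1): a_0 = floor(sqrt(308)) = 17, since 17^2 = 289 <= 308 < 324 = 18^2.
Iterate m_{i+1} = d_i*a_i - m_i, d_{i+1} = (308 - m_{i+1}^2)/d_i, a_{i+1} = floor((a_0 + m_{i+1})/d_{i+1}):
  m_1 = 1*17 - 0 = 17, d_1 = (308 - 17^2)/1 = 19/1 = 19, a_1 = floor((17 + 17)/19) = 1.
  m_2 = 19*1 - 17 = 2, d_2 = (308 - 2^2)/19 = 304/19 = 16, a_2 = floor((17 + 2)/16) = 1.
  m_3 = 16*1 - 2 = 14, d_3 = (308 - 14^2)/16 = 112/16 = 7, a_3 = floor((17 + 14)/7) = 4.
  m_4 = 7*4 - 14 = 14, d_4 = (308 - 14^2)/7 = 112/7 = 16, a_4 = floor((17 + 14)/16) = 1.
  m_5 = 16*1 - 14 = 2, d_5 = (308 - 2^2)/16 = 304/16 = 19, a_5 = floor((17 + 2)/19) = 1.
  m_6 = 19*1 - 2 = 17, d_6 = (308 - 17^2)/19 = 19/19 = 1, a_6 = floor((17 + 17)/1) = 34.
  m_7 = 1*34 - 17 = 17, d_7 = (308 - 17^2)/1 = 19/1 = 19: (m_7, d_7) = (m_1, d_1) = (17, 19), so from here the quotients repeat a_1, ..., a_6; the period length is 6.
So sqrt(308) = [17; (1, 1, 4, 1, 1, 34)] with period length k = 6.
k is even, so the fundamental solution of x^2 - 308y^2 = 1 is (p_{k-1}, q_{k-1}) = (p_5, q_5); compute convergents through index 5.
Convergents (p_i = a_i*p_{i-1} + p_{i-2}, q_i = a_i*q_{i-1} + q_{i-2} with p_{-2}=0, p_{-1}=1, q_{-2}=1, q_{-1}=0):
  i=0: a_0=17, p_0 = 17*1 + 0 = 17, q_0 = 17*0 + 1 = 1.
  i=1: a_1=1, p_1 = 1*17 + 1 = 18, q_1 = 1*1 + 0 = 1.
  i=2: a_2=1, p_2 = 1*18 + 17 = 35, q_2 = 1*1 + 1 = 2.
  i=3: a_3=4, p_3 = 4*35 + 18 = 158, q_3 = 4*2 + 1 = 9.
  i=4: a_4=1, p_4 = 1*158 + 35 = 193, q_4 = 1*9 + 2 = 11.
  i=5: a_5=1, p_5 = 1*193 + 158 = 351, q_5 = 1*11 + 9 = 20.
Check: 351^2 - 308*20^2 = 123201 - 123200 = 1, so (x, y) = (351, 20) solves the equation, and by the theorem it is the least positive solution.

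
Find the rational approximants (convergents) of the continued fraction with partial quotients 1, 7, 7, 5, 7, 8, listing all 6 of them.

Using the convergent recurrence p_i = a_i*p_{i-1} + p_{i-2}, q_i = a_i*q_{i-1} + q_{i-2} with p_{-2}=0, p_{-1}=1, q_{-2}=1, q_{-1}=0:
  i=0: a_0=1, p_0 = 1*1 + 0 = 1, q_0 = 1*0 + 1 = 1.
  i=1: a_1=7, p_1 = 7*1 + 1 = 8, q_1 = 7*1 + 0 = 7.
  i=2: a_2=7, p_2 = 7*8 + 1 = 57, q_2 = 7*7 + 1 = 50.
  i=3: a_3=5, p_3 = 5*57 + 8 = 293, q_3 = 5*50 + 7 = 257.
  i=4: a_4=7, p_4 = 7*293 + 57 = 2108, q_4 = 7*257 + 50 = 1849.
  i=5: a_5=8, p_5 = 8*2108 + 293 = 17157, q_5 = 8*1849 + 257 = 15049.

1/1, 8/7, 57/50, 293/257, 2108/1849, 17157/15049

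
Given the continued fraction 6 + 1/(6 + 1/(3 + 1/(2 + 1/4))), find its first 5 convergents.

Using the convergent recurrence p_i = a_i*p_{i-1} + p_{i-2}, q_i = a_i*q_{i-1} + q_{i-2} with p_{-2}=0, p_{-1}=1, q_{-2}=1, q_{-1}=0:
  i=0: a_0=6, p_0 = 6*1 + 0 = 6, q_0 = 6*0 + 1 = 1.
  i=1: a_1=6, p_1 = 6*6 + 1 = 37, q_1 = 6*1 + 0 = 6.
  i=2: a_2=3, p_2 = 3*37 + 6 = 117, q_2 = 3*6 + 1 = 19.
  i=3: a_3=2, p_3 = 2*117 + 37 = 271, q_3 = 2*19 + 6 = 44.
  i=4: a_4=4, p_4 = 4*271 + 117 = 1201, q_4 = 4*44 + 19 = 195.

6/1, 37/6, 117/19, 271/44, 1201/195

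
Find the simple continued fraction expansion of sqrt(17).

[4; (8)]

Write x_i = (sqrt(17) + m_i)/d_i with (m_0, d_0) = (0, 1). a_0 = floor(sqrt(17)) = 4, since 4^2 = 16 <= 17 < 25 = 5^2.
Iterate m_{i+1} = d_i*a_i - m_i, d_{i+1} = (17 - m_{i+1}^2)/d_i, a_{i+1} = floor((a_0 + m_{i+1})/d_{i+1}):
  m_1 = 1*4 - 0 = 4, d_1 = (17 - 4^2)/1 = 1/1 = 1, a_1 = floor((4 + 4)/1) = 8.
  m_2 = 1*8 - 4 = 4, d_2 = (17 - 4^2)/1 = 1/1 = 1: (m_2, d_2) = (m_1, d_1) = (4, 1), so from here the quotient a_1 repeats; the period length is 1.
Hence the expansion of sqrt(17) is a_0 = 4 followed by the repeating block 8 (period 1).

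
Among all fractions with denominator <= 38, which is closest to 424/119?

Expand x = 424/119 as a continued fraction with the Euclidean algorithm:
  424 = 3*119 + 67, so a_0 = 3.
  119 = 1*67 + 52, so a_1 = 1.
  67 = 1*52 + 15, so a_2 = 1.
  52 = 3*15 + 7, so a_3 = 3.
  15 = 2*7 + 1, so a_4 = 2.
  7 = 7*1 + 0, so a_5 = 7.
so x = [3; 1, 1, 3, 2, 7].
Convergents (p_i = a_i*p_{i-1} + p_{i-2}, q_i = a_i*q_{i-1} + q_{i-2} with p_{-2}=0, p_{-1}=1, q_{-2}=1, q_{-1}=0), until the denominator exceeds 38:
  i=0: a_0=3, p_0 = 3*1 + 0 = 3, q_0 = 3*0 + 1 = 1.
  i=1: a_1=1, p_1 = 1*3 + 1 = 4, q_1 = 1*1 + 0 = 1.
  i=2: a_2=1, p_2 = 1*4 + 3 = 7, q_2 = 1*1 + 1 = 2.
  i=3: a_3=3, p_3 = 3*7 + 4 = 25, q_3 = 3*2 + 1 = 7.
  i=4: a_4=2, p_4 = 2*25 + 7 = 57, q_4 = 2*7 + 2 = 16.
  i=5: a_5=7, p_5 = 7*57 + 25 = 424, q_5 = 7*16 + 7 = 119.
q_5 = 119 > 38, so the last convergent with denominator <= 38 is p_4/q_4 = 57/16.
The closest fraction with denominator <= 38 is either p_4/q_4 or the intermediate fraction (k*p_4 + p_3)/(k*q_4 + q_3) with the largest k >= 1 whose denominator stays <= 38; these approach x as k grows, and every other convergent or intermediate fraction in range is farther away.
Largest k: floor((38 - q_3)/q_4) = floor((38 - 7)/16) = 1.
That gives (1*57 + 25)/(1*16 + 7) = 82/23.
Compare the errors: |x - 57/16| = |424*16 - 57*119|/(119*16) = 1/1904, and |x - 82/23| = |424*23 - 82*119|/(119*23) = 6/2737.
Cross-multiplying, 1*2737 = 2737 < 11424 = 6*1904, so 1/1904 is smaller: the convergent 57/16 is closer to x than 82/23.

57/16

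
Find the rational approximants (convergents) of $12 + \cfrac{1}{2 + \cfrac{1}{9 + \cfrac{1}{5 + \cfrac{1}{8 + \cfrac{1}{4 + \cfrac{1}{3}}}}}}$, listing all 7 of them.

Using the convergent recurrence p_i = a_i*p_{i-1} + p_{i-2}, q_i = a_i*q_{i-1} + q_{i-2} with p_{-2}=0, p_{-1}=1, q_{-2}=1, q_{-1}=0:
  i=0: a_0=12, p_0 = 12*1 + 0 = 12, q_0 = 12*0 + 1 = 1.
  i=1: a_1=2, p_1 = 2*12 + 1 = 25, q_1 = 2*1 + 0 = 2.
  i=2: a_2=9, p_2 = 9*25 + 12 = 237, q_2 = 9*2 + 1 = 19.
  i=3: a_3=5, p_3 = 5*237 + 25 = 1210, q_3 = 5*19 + 2 = 97.
  i=4: a_4=8, p_4 = 8*1210 + 237 = 9917, q_4 = 8*97 + 19 = 795.
  i=5: a_5=4, p_5 = 4*9917 + 1210 = 40878, q_5 = 4*795 + 97 = 3277.
  i=6: a_6=3, p_6 = 3*40878 + 9917 = 132551, q_6 = 3*3277 + 795 = 10626.

12/1, 25/2, 237/19, 1210/97, 9917/795, 40878/3277, 132551/10626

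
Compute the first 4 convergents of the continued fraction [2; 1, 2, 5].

Using the convergent recurrence p_i = a_i*p_{i-1} + p_{i-2}, q_i = a_i*q_{i-1} + q_{i-2} with p_{-2}=0, p_{-1}=1, q_{-2}=1, q_{-1}=0:
  i=0: a_0=2, p_0 = 2*1 + 0 = 2, q_0 = 2*0 + 1 = 1.
  i=1: a_1=1, p_1 = 1*2 + 1 = 3, q_1 = 1*1 + 0 = 1.
  i=2: a_2=2, p_2 = 2*3 + 2 = 8, q_2 = 2*1 + 1 = 3.
  i=3: a_3=5, p_3 = 5*8 + 3 = 43, q_3 = 5*3 + 1 = 16.

2/1, 3/1, 8/3, 43/16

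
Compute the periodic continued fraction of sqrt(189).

Write x_i = (sqrt(189) + m_i)/d_i with (m_0, d_0) = (0, 1). a_0 = floor(sqrt(189)) = 13, since 13^2 = 169 <= 189 < 196 = 14^2.
Iterate m_{i+1} = d_i*a_i - m_i, d_{i+1} = (189 - m_{i+1}^2)/d_i, a_{i+1} = floor((a_0 + m_{i+1})/d_{i+1}):
  m_1 = 1*13 - 0 = 13, d_1 = (189 - 13^2)/1 = 20/1 = 20, a_1 = floor((13 + 13)/20) = 1.
  m_2 = 20*1 - 13 = 7, d_2 = (189 - 7^2)/20 = 140/20 = 7, a_2 = floor((13 + 7)/7) = 2.
  m_3 = 7*2 - 7 = 7, d_3 = (189 - 7^2)/7 = 140/7 = 20, a_3 = floor((13 + 7)/20) = 1.
  m_4 = 20*1 - 7 = 13, d_4 = (189 - 13^2)/20 = 20/20 = 1, a_4 = floor((13 + 13)/1) = 26.
  m_5 = 1*26 - 13 = 13, d_5 = (189 - 13^2)/1 = 20/1 = 20: (m_5, d_5) = (m_1, d_1) = (13, 20), so from here the quotients repeat a_1, ..., a_4; the period length is 4.
Hence the expansion of sqrt(189) is a_0 = 13 followed by the repeating block 1, 2, 1, 26 (period 4).

[13; (1, 2, 1, 26)]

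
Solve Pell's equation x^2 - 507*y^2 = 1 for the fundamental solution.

First expand sqrt(507) as a continued fraction. With x_i = (sqrt(507) + m_i)/d_i and (m_0, d_0) = (0, 1): a_0 = floor(sqrt(507)) = 22, since 22^2 = 484 <= 507 < 529 = 23^2.
Iterate m_{i+1} = d_i*a_i - m_i, d_{i+1} = (507 - m_{i+1}^2)/d_i, a_{i+1} = floor((a_0 + m_{i+1})/d_{i+1}):
  m_1 = 1*22 - 0 = 22, d_1 = (507 - 22^2)/1 = 23/1 = 23, a_1 = floor((22 + 22)/23) = 1.
  m_2 = 23*1 - 22 = 1, d_2 = (507 - 1^2)/23 = 506/23 = 22, a_2 = floor((22 + 1)/22) = 1.
  m_3 = 22*1 - 1 = 21, d_3 = (507 - 21^2)/22 = 66/22 = 3, a_3 = floor((22 + 21)/3) = 14.
  m_4 = 3*14 - 21 = 21, d_4 = (507 - 21^2)/3 = 66/3 = 22, a_4 = floor((22 + 21)/22) = 1.
  m_5 = 22*1 - 21 = 1, d_5 = (507 - 1^2)/22 = 506/22 = 23, a_5 = floor((22 + 1)/23) = 1.
  m_6 = 23*1 - 1 = 22, d_6 = (507 - 22^2)/23 = 23/23 = 1, a_6 = floor((22 + 22)/1) = 44.
  m_7 = 1*44 - 22 = 22, d_7 = (507 - 22^2)/1 = 23/1 = 23: (m_7, d_7) = (m_1, d_1) = (22, 23), so from here the quotients repeat a_1, ..., a_6; the period length is 6.
So sqrt(507) = [22; (1, 1, 14, 1, 1, 44)] with period length k = 6.
k is even, so the fundamental solution of x^2 - 507y^2 = 1 is (p_{k-1}, q_{k-1}) = (p_5, q_5); compute convergents through index 5.
Convergents (p_i = a_i*p_{i-1} + p_{i-2}, q_i = a_i*q_{i-1} + q_{i-2} with p_{-2}=0, p_{-1}=1, q_{-2}=1, q_{-1}=0):
  i=0: a_0=22, p_0 = 22*1 + 0 = 22, q_0 = 22*0 + 1 = 1.
  i=1: a_1=1, p_1 = 1*22 + 1 = 23, q_1 = 1*1 + 0 = 1.
  i=2: a_2=1, p_2 = 1*23 + 22 = 45, q_2 = 1*1 + 1 = 2.
  i=3: a_3=14, p_3 = 14*45 + 23 = 653, q_3 = 14*2 + 1 = 29.
  i=4: a_4=1, p_4 = 1*653 + 45 = 698, q_4 = 1*29 + 2 = 31.
  i=5: a_5=1, p_5 = 1*698 + 653 = 1351, q_5 = 1*31 + 29 = 60.
Check: 1351^2 - 507*60^2 = 1825201 - 1825200 = 1, so (x, y) = (1351, 60) solves the equation, and by the theorem it is the least positive solution.

(x, y) = (1351, 60)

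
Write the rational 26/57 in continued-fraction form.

[0; 2, 5, 5]

Run the Euclidean algorithm on 26 and 57; the successive quotients are the partial quotients a_0, a_1, ... (each step inverts the fractional part left over by the previous one):
  26 = 0*57 + 26, so a_0 = 0.
  57 = 2*26 + 5, so a_1 = 2.
  26 = 5*5 + 1, so a_2 = 5.
  5 = 5*1 + 0, so a_3 = 5.
The remainder reaches 0 after 4 divisions, so the expansion has 4 partial quotients, read off in order.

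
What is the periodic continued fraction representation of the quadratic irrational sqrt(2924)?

[54; (13, 1, 1, 26, 1, 1, 13, 108)]

Write x_i = (sqrt(2924) + m_i)/d_i with (m_0, d_0) = (0, 1). a_0 = floor(sqrt(2924)) = 54, since 54^2 = 2916 <= 2924 < 3025 = 55^2.
Iterate m_{i+1} = d_i*a_i - m_i, d_{i+1} = (2924 - m_{i+1}^2)/d_i, a_{i+1} = floor((a_0 + m_{i+1})/d_{i+1}):
  m_1 = 1*54 - 0 = 54, d_1 = (2924 - 54^2)/1 = 8/1 = 8, a_1 = floor((54 + 54)/8) = 13.
  m_2 = 8*13 - 54 = 50, d_2 = (2924 - 50^2)/8 = 424/8 = 53, a_2 = floor((54 + 50)/53) = 1.
  m_3 = 53*1 - 50 = 3, d_3 = (2924 - 3^2)/53 = 2915/53 = 55, a_3 = floor((54 + 3)/55) = 1.
  m_4 = 55*1 - 3 = 52, d_4 = (2924 - 52^2)/55 = 220/55 = 4, a_4 = floor((54 + 52)/4) = 26.
  m_5 = 4*26 - 52 = 52, d_5 = (2924 - 52^2)/4 = 220/4 = 55, a_5 = floor((54 + 52)/55) = 1.
  m_6 = 55*1 - 52 = 3, d_6 = (2924 - 3^2)/55 = 2915/55 = 53, a_6 = floor((54 + 3)/53) = 1.
  m_7 = 53*1 - 3 = 50, d_7 = (2924 - 50^2)/53 = 424/53 = 8, a_7 = floor((54 + 50)/8) = 13.
  m_8 = 8*13 - 50 = 54, d_8 = (2924 - 54^2)/8 = 8/8 = 1, a_8 = floor((54 + 54)/1) = 108.
  m_9 = 1*108 - 54 = 54, d_9 = (2924 - 54^2)/1 = 8/1 = 8: (m_9, d_9) = (m_1, d_1) = (54, 8), so from here the quotients repeat a_1, ..., a_8; the period length is 8.
Hence the expansion of sqrt(2924) is a_0 = 54 followed by the repeating block 13, 1, 1, 26, 1, 1, 13, 108 (period 8).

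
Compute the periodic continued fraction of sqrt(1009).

Write x_i = (sqrt(1009) + m_i)/d_i with (m_0, d_0) = (0, 1). a_0 = floor(sqrt(1009)) = 31, since 31^2 = 961 <= 1009 < 1024 = 32^2.
Iterate m_{i+1} = d_i*a_i - m_i, d_{i+1} = (1009 - m_{i+1}^2)/d_i, a_{i+1} = floor((a_0 + m_{i+1})/d_{i+1}):
  m_1 = 1*31 - 0 = 31, d_1 = (1009 - 31^2)/1 = 48/1 = 48, a_1 = floor((31 + 31)/48) = 1.
  m_2 = 48*1 - 31 = 17, d_2 = (1009 - 17^2)/48 = 720/48 = 15, a_2 = floor((31 + 17)/15) = 3.
  m_3 = 15*3 - 17 = 28, d_3 = (1009 - 28^2)/15 = 225/15 = 15, a_3 = floor((31 + 28)/15) = 3.
  m_4 = 15*3 - 28 = 17, d_4 = (1009 - 17^2)/15 = 720/15 = 48, a_4 = floor((31 + 17)/48) = 1.
  m_5 = 48*1 - 17 = 31, d_5 = (1009 - 31^2)/48 = 48/48 = 1, a_5 = floor((31 + 31)/1) = 62.
  m_6 = 1*62 - 31 = 31, d_6 = (1009 - 31^2)/1 = 48/1 = 48: (m_6, d_6) = (m_1, d_1) = (31, 48), so from here the quotients repeat a_1, ..., a_5; the period length is 5.
Hence the expansion of sqrt(1009) is a_0 = 31 followed by the repeating block 1, 3, 3, 1, 62 (period 5).

[31; (1, 3, 3, 1, 62)]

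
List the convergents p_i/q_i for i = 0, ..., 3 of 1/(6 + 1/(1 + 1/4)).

Using the convergent recurrence p_i = a_i*p_{i-1} + p_{i-2}, q_i = a_i*q_{i-1} + q_{i-2} with p_{-2}=0, p_{-1}=1, q_{-2}=1, q_{-1}=0:
  i=0: a_0=0, p_0 = 0*1 + 0 = 0, q_0 = 0*0 + 1 = 1.
  i=1: a_1=6, p_1 = 6*0 + 1 = 1, q_1 = 6*1 + 0 = 6.
  i=2: a_2=1, p_2 = 1*1 + 0 = 1, q_2 = 1*6 + 1 = 7.
  i=3: a_3=4, p_3 = 4*1 + 1 = 5, q_3 = 4*7 + 6 = 34.

0/1, 1/6, 1/7, 5/34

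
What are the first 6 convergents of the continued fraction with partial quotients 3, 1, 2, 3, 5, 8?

Using the convergent recurrence p_i = a_i*p_{i-1} + p_{i-2}, q_i = a_i*q_{i-1} + q_{i-2} with p_{-2}=0, p_{-1}=1, q_{-2}=1, q_{-1}=0:
  i=0: a_0=3, p_0 = 3*1 + 0 = 3, q_0 = 3*0 + 1 = 1.
  i=1: a_1=1, p_1 = 1*3 + 1 = 4, q_1 = 1*1 + 0 = 1.
  i=2: a_2=2, p_2 = 2*4 + 3 = 11, q_2 = 2*1 + 1 = 3.
  i=3: a_3=3, p_3 = 3*11 + 4 = 37, q_3 = 3*3 + 1 = 10.
  i=4: a_4=5, p_4 = 5*37 + 11 = 196, q_4 = 5*10 + 3 = 53.
  i=5: a_5=8, p_5 = 8*196 + 37 = 1605, q_5 = 8*53 + 10 = 434.

3/1, 4/1, 11/3, 37/10, 196/53, 1605/434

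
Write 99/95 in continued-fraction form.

[1; 23, 1, 3]

Run the Euclidean algorithm on 99 and 95; the successive quotients are the partial quotients a_0, a_1, ... (each step inverts the fractional part left over by the previous one):
  99 = 1*95 + 4, so a_0 = 1.
  95 = 23*4 + 3, so a_1 = 23.
  4 = 1*3 + 1, so a_2 = 1.
  3 = 3*1 + 0, so a_3 = 3.
The remainder reaches 0 after 4 divisions, so the expansion has 4 partial quotients, read off in order.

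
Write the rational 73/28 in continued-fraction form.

[2; 1, 1, 1, 1, 5]

Run the Euclidean algorithm on 73 and 28; the successive quotients are the partial quotients a_0, a_1, ... (each step inverts the fractional part left over by the previous one):
  73 = 2*28 + 17, so a_0 = 2.
  28 = 1*17 + 11, so a_1 = 1.
  17 = 1*11 + 6, so a_2 = 1.
  11 = 1*6 + 5, so a_3 = 1.
  6 = 1*5 + 1, so a_4 = 1.
  5 = 5*1 + 0, so a_5 = 5.
The remainder reaches 0 after 6 divisions, so the expansion has 6 partial quotients, read off in order.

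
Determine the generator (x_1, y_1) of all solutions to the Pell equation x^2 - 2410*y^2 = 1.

First expand sqrt(2410) as a continued fraction. With x_i = (sqrt(2410) + m_i)/d_i and (m_0, d_0) = (0, 1): a_0 = floor(sqrt(2410)) = 49, since 49^2 = 2401 <= 2410 < 2500 = 50^2.
Iterate m_{i+1} = d_i*a_i - m_i, d_{i+1} = (2410 - m_{i+1}^2)/d_i, a_{i+1} = floor((a_0 + m_{i+1})/d_{i+1}):
  m_1 = 1*49 - 0 = 49, d_1 = (2410 - 49^2)/1 = 9/1 = 9, a_1 = floor((49 + 49)/9) = 10.
  m_2 = 9*10 - 49 = 41, d_2 = (2410 - 41^2)/9 = 729/9 = 81, a_2 = floor((49 + 41)/81) = 1.
  m_3 = 81*1 - 41 = 40, d_3 = (2410 - 40^2)/81 = 810/81 = 10, a_3 = floor((49 + 40)/10) = 8.
  m_4 = 10*8 - 40 = 40, d_4 = (2410 - 40^2)/10 = 810/10 = 81, a_4 = floor((49 + 40)/81) = 1.
  m_5 = 81*1 - 40 = 41, d_5 = (2410 - 41^2)/81 = 729/81 = 9, a_5 = floor((49 + 41)/9) = 10.
  m_6 = 9*10 - 41 = 49, d_6 = (2410 - 49^2)/9 = 9/9 = 1, a_6 = floor((49 + 49)/1) = 98.
  m_7 = 1*98 - 49 = 49, d_7 = (2410 - 49^2)/1 = 9/1 = 9: (m_7, d_7) = (m_1, d_1) = (49, 9), so from here the quotients repeat a_1, ..., a_6; the period length is 6.
So sqrt(2410) = [49; (10, 1, 8, 1, 10, 98)] with period length k = 6.
k is even, so the fundamental solution of x^2 - 2410y^2 = 1 is (p_{k-1}, q_{k-1}) = (p_5, q_5); compute convergents through index 5.
Convergents (p_i = a_i*p_{i-1} + p_{i-2}, q_i = a_i*q_{i-1} + q_{i-2} with p_{-2}=0, p_{-1}=1, q_{-2}=1, q_{-1}=0):
  i=0: a_0=49, p_0 = 49*1 + 0 = 49, q_0 = 49*0 + 1 = 1.
  i=1: a_1=10, p_1 = 10*49 + 1 = 491, q_1 = 10*1 + 0 = 10.
  i=2: a_2=1, p_2 = 1*491 + 49 = 540, q_2 = 1*10 + 1 = 11.
  i=3: a_3=8, p_3 = 8*540 + 491 = 4811, q_3 = 8*11 + 10 = 98.
  i=4: a_4=1, p_4 = 1*4811 + 540 = 5351, q_4 = 1*98 + 11 = 109.
  i=5: a_5=10, p_5 = 10*5351 + 4811 = 58321, q_5 = 10*109 + 98 = 1188.
Check: 58321^2 - 2410*1188^2 = 3401339041 - 3401339040 = 1, so (x, y) = (58321, 1188) solves the equation, and by the theorem it is the least positive solution.

(x, y) = (58321, 1188)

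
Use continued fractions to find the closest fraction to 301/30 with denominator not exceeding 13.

10/1

Expand x = 301/30 as a continued fraction with the Euclidean algorithm:
  301 = 10*30 + 1, so a_0 = 10.
  30 = 30*1 + 0, so a_1 = 30.
so x = [10; 30].
Convergents (p_i = a_i*p_{i-1} + p_{i-2}, q_i = a_i*q_{i-1} + q_{i-2} with p_{-2}=0, p_{-1}=1, q_{-2}=1, q_{-1}=0), until the denominator exceeds 13:
  i=0: a_0=10, p_0 = 10*1 + 0 = 10, q_0 = 10*0 + 1 = 1.
  i=1: a_1=30, p_1 = 30*10 + 1 = 301, q_1 = 30*1 + 0 = 30.
q_1 = 30 > 13, so the last convergent with denominator <= 13 is p_0/q_0 = 10/1.
The closest fraction with denominator <= 13 is either p_0/q_0 or the intermediate fraction (k*p_0 + p_{-1})/(k*q_0 + q_{-1}) with the largest k >= 1 whose denominator stays <= 13; these approach x as k grows, and every other convergent or intermediate fraction in range is farther away.
Largest k: floor((13 - q_{-1})/q_0) = floor((13 - 0)/1) = 13 (using the seeds p_{-1} = 1, q_{-1} = 0).
That gives (13*10 + 1)/(13*1 + 0) = 131/13.
Compare the errors: |x - 10/1| = |301*1 - 10*30|/(30*1) = 1/30, and |x - 131/13| = |301*13 - 131*30|/(30*13) = 17/390.
Cross-multiplying, 1*390 = 390 < 510 = 17*30, so 1/30 is smaller: the convergent 10/1 is closer to x than 131/13.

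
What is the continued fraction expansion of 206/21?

Run the Euclidean algorithm on 206 and 21; the successive quotients are the partial quotients a_0, a_1, ... (each step inverts the fractional part left over by the previous one):
  206 = 9*21 + 17, so a_0 = 9.
  21 = 1*17 + 4, so a_1 = 1.
  17 = 4*4 + 1, so a_2 = 4.
  4 = 4*1 + 0, so a_3 = 4.
The remainder reaches 0 after 4 divisions, so the expansion has 4 partial quotients, read off in order.

[9; 1, 4, 4]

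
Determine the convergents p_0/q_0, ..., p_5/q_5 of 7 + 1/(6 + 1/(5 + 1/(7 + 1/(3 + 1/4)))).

7/1, 43/6, 222/31, 1597/223, 5013/700, 21649/3023

Using the convergent recurrence p_i = a_i*p_{i-1} + p_{i-2}, q_i = a_i*q_{i-1} + q_{i-2} with p_{-2}=0, p_{-1}=1, q_{-2}=1, q_{-1}=0:
  i=0: a_0=7, p_0 = 7*1 + 0 = 7, q_0 = 7*0 + 1 = 1.
  i=1: a_1=6, p_1 = 6*7 + 1 = 43, q_1 = 6*1 + 0 = 6.
  i=2: a_2=5, p_2 = 5*43 + 7 = 222, q_2 = 5*6 + 1 = 31.
  i=3: a_3=7, p_3 = 7*222 + 43 = 1597, q_3 = 7*31 + 6 = 223.
  i=4: a_4=3, p_4 = 3*1597 + 222 = 5013, q_4 = 3*223 + 31 = 700.
  i=5: a_5=4, p_5 = 4*5013 + 1597 = 21649, q_5 = 4*700 + 223 = 3023.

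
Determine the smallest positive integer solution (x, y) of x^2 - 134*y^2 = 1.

(x, y) = (145925, 12606)

First expand sqrt(134) as a continued fraction. With x_i = (sqrt(134) + m_i)/d_i and (m_0, d_0) = (0, 1): a_0 = floor(sqrt(134)) = 11, since 11^2 = 121 <= 134 < 144 = 12^2.
Iterate m_{i+1} = d_i*a_i - m_i, d_{i+1} = (134 - m_{i+1}^2)/d_i, a_{i+1} = floor((a_0 + m_{i+1})/d_{i+1}):
  m_1 = 1*11 - 0 = 11, d_1 = (134 - 11^2)/1 = 13/1 = 13, a_1 = floor((11 + 11)/13) = 1.
  m_2 = 13*1 - 11 = 2, d_2 = (134 - 2^2)/13 = 130/13 = 10, a_2 = floor((11 + 2)/10) = 1.
  m_3 = 10*1 - 2 = 8, d_3 = (134 - 8^2)/10 = 70/10 = 7, a_3 = floor((11 + 8)/7) = 2.
  m_4 = 7*2 - 8 = 6, d_4 = (134 - 6^2)/7 = 98/7 = 14, a_4 = floor((11 + 6)/14) = 1.
  m_5 = 14*1 - 6 = 8, d_5 = (134 - 8^2)/14 = 70/14 = 5, a_5 = floor((11 + 8)/5) = 3.
  m_6 = 5*3 - 8 = 7, d_6 = (134 - 7^2)/5 = 85/5 = 17, a_6 = floor((11 + 7)/17) = 1.
  m_7 = 17*1 - 7 = 10, d_7 = (134 - 10^2)/17 = 34/17 = 2, a_7 = floor((11 + 10)/2) = 10.
  m_8 = 2*10 - 10 = 10, d_8 = (134 - 10^2)/2 = 34/2 = 17, a_8 = floor((11 + 10)/17) = 1.
  m_9 = 17*1 - 10 = 7, d_9 = (134 - 7^2)/17 = 85/17 = 5, a_9 = floor((11 + 7)/5) = 3.
  m_10 = 5*3 - 7 = 8, d_10 = (134 - 8^2)/5 = 70/5 = 14, a_10 = floor((11 + 8)/14) = 1.
  m_11 = 14*1 - 8 = 6, d_11 = (134 - 6^2)/14 = 98/14 = 7, a_11 = floor((11 + 6)/7) = 2.
  m_12 = 7*2 - 6 = 8, d_12 = (134 - 8^2)/7 = 70/7 = 10, a_12 = floor((11 + 8)/10) = 1.
  m_13 = 10*1 - 8 = 2, d_13 = (134 - 2^2)/10 = 130/10 = 13, a_13 = floor((11 + 2)/13) = 1.
  m_14 = 13*1 - 2 = 11, d_14 = (134 - 11^2)/13 = 13/13 = 1, a_14 = floor((11 + 11)/1) = 22.
  m_15 = 1*22 - 11 = 11, d_15 = (134 - 11^2)/1 = 13/1 = 13: (m_15, d_15) = (m_1, d_1) = (11, 13), so from here the quotients repeat a_1, ..., a_14; the period length is 14.
So sqrt(134) = [11; (1, 1, 2, 1, 3, 1, 10, 1, 3, 1, 2, 1, 1, 22)] with period length k = 14.
k is even, so the fundamental solution of x^2 - 134y^2 = 1 is (p_{k-1}, q_{k-1}) = (p_13, q_13); compute convergents through index 13.
Convergents (p_i = a_i*p_{i-1} + p_{i-2}, q_i = a_i*q_{i-1} + q_{i-2} with p_{-2}=0, p_{-1}=1, q_{-2}=1, q_{-1}=0):
  i=0: a_0=11, p_0 = 11*1 + 0 = 11, q_0 = 11*0 + 1 = 1.
  i=1: a_1=1, p_1 = 1*11 + 1 = 12, q_1 = 1*1 + 0 = 1.
  i=2: a_2=1, p_2 = 1*12 + 11 = 23, q_2 = 1*1 + 1 = 2.
  i=3: a_3=2, p_3 = 2*23 + 12 = 58, q_3 = 2*2 + 1 = 5.
  i=4: a_4=1, p_4 = 1*58 + 23 = 81, q_4 = 1*5 + 2 = 7.
  i=5: a_5=3, p_5 = 3*81 + 58 = 301, q_5 = 3*7 + 5 = 26.
  i=6: a_6=1, p_6 = 1*301 + 81 = 382, q_6 = 1*26 + 7 = 33.
  i=7: a_7=10, p_7 = 10*382 + 301 = 4121, q_7 = 10*33 + 26 = 356.
  i=8: a_8=1, p_8 = 1*4121 + 382 = 4503, q_8 = 1*356 + 33 = 389.
  i=9: a_9=3, p_9 = 3*4503 + 4121 = 17630, q_9 = 3*389 + 356 = 1523.
  i=10: a_10=1, p_10 = 1*17630 + 4503 = 22133, q_10 = 1*1523 + 389 = 1912.
  i=11: a_11=2, p_11 = 2*22133 + 17630 = 61896, q_11 = 2*1912 + 1523 = 5347.
  i=12: a_12=1, p_12 = 1*61896 + 22133 = 84029, q_12 = 1*5347 + 1912 = 7259.
  i=13: a_13=1, p_13 = 1*84029 + 61896 = 145925, q_13 = 1*7259 + 5347 = 12606.
Check: 145925^2 - 134*12606^2 = 21294105625 - 21294105624 = 1, so (x, y) = (145925, 12606) solves the equation, and by the theorem it is the least positive solution.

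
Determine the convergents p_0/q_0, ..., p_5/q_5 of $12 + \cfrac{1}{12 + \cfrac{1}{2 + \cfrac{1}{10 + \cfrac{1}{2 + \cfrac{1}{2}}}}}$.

12/1, 145/12, 302/25, 3165/262, 6632/549, 16429/1360

Using the convergent recurrence p_i = a_i*p_{i-1} + p_{i-2}, q_i = a_i*q_{i-1} + q_{i-2} with p_{-2}=0, p_{-1}=1, q_{-2}=1, q_{-1}=0:
  i=0: a_0=12, p_0 = 12*1 + 0 = 12, q_0 = 12*0 + 1 = 1.
  i=1: a_1=12, p_1 = 12*12 + 1 = 145, q_1 = 12*1 + 0 = 12.
  i=2: a_2=2, p_2 = 2*145 + 12 = 302, q_2 = 2*12 + 1 = 25.
  i=3: a_3=10, p_3 = 10*302 + 145 = 3165, q_3 = 10*25 + 12 = 262.
  i=4: a_4=2, p_4 = 2*3165 + 302 = 6632, q_4 = 2*262 + 25 = 549.
  i=5: a_5=2, p_5 = 2*6632 + 3165 = 16429, q_5 = 2*549 + 262 = 1360.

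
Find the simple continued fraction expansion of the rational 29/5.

Run the Euclidean algorithm on 29 and 5; the successive quotients are the partial quotients a_0, a_1, ... (each step inverts the fractional part left over by the previous one):
  29 = 5*5 + 4, so a_0 = 5.
  5 = 1*4 + 1, so a_1 = 1.
  4 = 4*1 + 0, so a_2 = 4.
The remainder reaches 0 after 3 divisions, so the expansion has 3 partial quotients, read off in order.

[5; 1, 4]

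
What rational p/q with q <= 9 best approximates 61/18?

17/5

Expand x = 61/18 as a continued fraction with the Euclidean algorithm:
  61 = 3*18 + 7, so a_0 = 3.
  18 = 2*7 + 4, so a_1 = 2.
  7 = 1*4 + 3, so a_2 = 1.
  4 = 1*3 + 1, so a_3 = 1.
  3 = 3*1 + 0, so a_4 = 3.
so x = [3; 2, 1, 1, 3].
Convergents (p_i = a_i*p_{i-1} + p_{i-2}, q_i = a_i*q_{i-1} + q_{i-2} with p_{-2}=0, p_{-1}=1, q_{-2}=1, q_{-1}=0), until the denominator exceeds 9:
  i=0: a_0=3, p_0 = 3*1 + 0 = 3, q_0 = 3*0 + 1 = 1.
  i=1: a_1=2, p_1 = 2*3 + 1 = 7, q_1 = 2*1 + 0 = 2.
  i=2: a_2=1, p_2 = 1*7 + 3 = 10, q_2 = 1*2 + 1 = 3.
  i=3: a_3=1, p_3 = 1*10 + 7 = 17, q_3 = 1*3 + 2 = 5.
  i=4: a_4=3, p_4 = 3*17 + 10 = 61, q_4 = 3*5 + 3 = 18.
q_4 = 18 > 9, so the last convergent with denominator <= 9 is p_3/q_3 = 17/5.
The closest fraction with denominator <= 9 is either p_3/q_3 or the intermediate fraction (k*p_3 + p_2)/(k*q_3 + q_2) with the largest k >= 1 whose denominator stays <= 9; these approach x as k grows, and every other convergent or intermediate fraction in range is farther away.
Largest k: floor((9 - q_2)/q_3) = floor((9 - 3)/5) = 1.
That gives (1*17 + 10)/(1*5 + 3) = 27/8.
Compare the errors: |x - 17/5| = |61*5 - 17*18|/(18*5) = 1/90, and |x - 27/8| = |61*8 - 27*18|/(18*8) = 2/144.
Cross-multiplying, 1*144 = 144 < 180 = 2*90, so 1/90 is smaller: the convergent 17/5 is closer to x than 27/8.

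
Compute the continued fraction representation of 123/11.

[11; 5, 2]

Run the Euclidean algorithm on 123 and 11; the successive quotients are the partial quotients a_0, a_1, ... (each step inverts the fractional part left over by the previous one):
  123 = 11*11 + 2, so a_0 = 11.
  11 = 5*2 + 1, so a_1 = 5.
  2 = 2*1 + 0, so a_2 = 2.
The remainder reaches 0 after 3 divisions, so the expansion has 3 partial quotients, read off in order.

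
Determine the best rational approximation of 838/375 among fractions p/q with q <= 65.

143/64

Expand x = 838/375 as a continued fraction with the Euclidean algorithm:
  838 = 2*375 + 88, so a_0 = 2.
  375 = 4*88 + 23, so a_1 = 4.
  88 = 3*23 + 19, so a_2 = 3.
  23 = 1*19 + 4, so a_3 = 1.
  19 = 4*4 + 3, so a_4 = 4.
  4 = 1*3 + 1, so a_5 = 1.
  3 = 3*1 + 0, so a_6 = 3.
so x = [2; 4, 3, 1, 4, 1, 3].
Convergents (p_i = a_i*p_{i-1} + p_{i-2}, q_i = a_i*q_{i-1} + q_{i-2} with p_{-2}=0, p_{-1}=1, q_{-2}=1, q_{-1}=0), until the denominator exceeds 65:
  i=0: a_0=2, p_0 = 2*1 + 0 = 2, q_0 = 2*0 + 1 = 1.
  i=1: a_1=4, p_1 = 4*2 + 1 = 9, q_1 = 4*1 + 0 = 4.
  i=2: a_2=3, p_2 = 3*9 + 2 = 29, q_2 = 3*4 + 1 = 13.
  i=3: a_3=1, p_3 = 1*29 + 9 = 38, q_3 = 1*13 + 4 = 17.
  i=4: a_4=4, p_4 = 4*38 + 29 = 181, q_4 = 4*17 + 13 = 81.
q_4 = 81 > 65, so the last convergent with denominator <= 65 is p_3/q_3 = 38/17.
The closest fraction with denominator <= 65 is either p_3/q_3 or the intermediate fraction (k*p_3 + p_2)/(k*q_3 + q_2) with the largest k >= 1 whose denominator stays <= 65; these approach x as k grows, and every other convergent or intermediate fraction in range is farther away.
Largest k: floor((65 - q_2)/q_3) = floor((65 - 13)/17) = 3.
That gives (3*38 + 29)/(3*17 + 13) = 143/64.
Compare the errors: |x - 38/17| = |838*17 - 38*375|/(375*17) = 4/6375, and |x - 143/64| = |838*64 - 143*375|/(375*64) = 7/24000.
Cross-multiplying, 7*6375 = 44625 < 96000 = 4*24000, so 7/24000 is smaller: the intermediate fraction 143/64 is closer to x than 38/17.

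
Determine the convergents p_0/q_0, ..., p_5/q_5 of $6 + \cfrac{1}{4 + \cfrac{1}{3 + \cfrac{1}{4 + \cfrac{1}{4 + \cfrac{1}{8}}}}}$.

Using the convergent recurrence p_i = a_i*p_{i-1} + p_{i-2}, q_i = a_i*q_{i-1} + q_{i-2} with p_{-2}=0, p_{-1}=1, q_{-2}=1, q_{-1}=0:
  i=0: a_0=6, p_0 = 6*1 + 0 = 6, q_0 = 6*0 + 1 = 1.
  i=1: a_1=4, p_1 = 4*6 + 1 = 25, q_1 = 4*1 + 0 = 4.
  i=2: a_2=3, p_2 = 3*25 + 6 = 81, q_2 = 3*4 + 1 = 13.
  i=3: a_3=4, p_3 = 4*81 + 25 = 349, q_3 = 4*13 + 4 = 56.
  i=4: a_4=4, p_4 = 4*349 + 81 = 1477, q_4 = 4*56 + 13 = 237.
  i=5: a_5=8, p_5 = 8*1477 + 349 = 12165, q_5 = 8*237 + 56 = 1952.

6/1, 25/4, 81/13, 349/56, 1477/237, 12165/1952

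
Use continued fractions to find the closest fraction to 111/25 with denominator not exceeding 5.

22/5

Expand x = 111/25 as a continued fraction with the Euclidean algorithm:
  111 = 4*25 + 11, so a_0 = 4.
  25 = 2*11 + 3, so a_1 = 2.
  11 = 3*3 + 2, so a_2 = 3.
  3 = 1*2 + 1, so a_3 = 1.
  2 = 2*1 + 0, so a_4 = 2.
so x = [4; 2, 3, 1, 2].
Convergents (p_i = a_i*p_{i-1} + p_{i-2}, q_i = a_i*q_{i-1} + q_{i-2} with p_{-2}=0, p_{-1}=1, q_{-2}=1, q_{-1}=0), until the denominator exceeds 5:
  i=0: a_0=4, p_0 = 4*1 + 0 = 4, q_0 = 4*0 + 1 = 1.
  i=1: a_1=2, p_1 = 2*4 + 1 = 9, q_1 = 2*1 + 0 = 2.
  i=2: a_2=3, p_2 = 3*9 + 4 = 31, q_2 = 3*2 + 1 = 7.
q_2 = 7 > 5, so the last convergent with denominator <= 5 is p_1/q_1 = 9/2.
The closest fraction with denominator <= 5 is either p_1/q_1 or the intermediate fraction (k*p_1 + p_0)/(k*q_1 + q_0) with the largest k >= 1 whose denominator stays <= 5; these approach x as k grows, and every other convergent or intermediate fraction in range is farther away.
Largest k: floor((5 - q_0)/q_1) = floor((5 - 1)/2) = 2.
That gives (2*9 + 4)/(2*2 + 1) = 22/5.
Compare the errors: |x - 9/2| = |111*2 - 9*25|/(25*2) = 3/50, and |x - 22/5| = |111*5 - 22*25|/(25*5) = 5/125.
Cross-multiplying, 5*50 = 250 < 375 = 3*125, so 5/125 is smaller: the intermediate fraction 22/5 is closer to x than 9/2.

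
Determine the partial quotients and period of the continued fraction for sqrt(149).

Write x_i = (sqrt(149) + m_i)/d_i with (m_0, d_0) = (0, 1). a_0 = floor(sqrt(149)) = 12, since 12^2 = 144 <= 149 < 169 = 13^2.
Iterate m_{i+1} = d_i*a_i - m_i, d_{i+1} = (149 - m_{i+1}^2)/d_i, a_{i+1} = floor((a_0 + m_{i+1})/d_{i+1}):
  m_1 = 1*12 - 0 = 12, d_1 = (149 - 12^2)/1 = 5/1 = 5, a_1 = floor((12 + 12)/5) = 4.
  m_2 = 5*4 - 12 = 8, d_2 = (149 - 8^2)/5 = 85/5 = 17, a_2 = floor((12 + 8)/17) = 1.
  m_3 = 17*1 - 8 = 9, d_3 = (149 - 9^2)/17 = 68/17 = 4, a_3 = floor((12 + 9)/4) = 5.
  m_4 = 4*5 - 9 = 11, d_4 = (149 - 11^2)/4 = 28/4 = 7, a_4 = floor((12 + 11)/7) = 3.
  m_5 = 7*3 - 11 = 10, d_5 = (149 - 10^2)/7 = 49/7 = 7, a_5 = floor((12 + 10)/7) = 3.
  m_6 = 7*3 - 10 = 11, d_6 = (149 - 11^2)/7 = 28/7 = 4, a_6 = floor((12 + 11)/4) = 5.
  m_7 = 4*5 - 11 = 9, d_7 = (149 - 9^2)/4 = 68/4 = 17, a_7 = floor((12 + 9)/17) = 1.
  m_8 = 17*1 - 9 = 8, d_8 = (149 - 8^2)/17 = 85/17 = 5, a_8 = floor((12 + 8)/5) = 4.
  m_9 = 5*4 - 8 = 12, d_9 = (149 - 12^2)/5 = 5/5 = 1, a_9 = floor((12 + 12)/1) = 24.
  m_10 = 1*24 - 12 = 12, d_10 = (149 - 12^2)/1 = 5/1 = 5: (m_10, d_10) = (m_1, d_1) = (12, 5), so from here the quotients repeat a_1, ..., a_9; the period length is 9.
Hence the expansion of sqrt(149) is a_0 = 12 followed by the repeating block 4, 1, 5, 3, 3, 5, 1, 4, 24 (period 9).

[12; (4, 1, 5, 3, 3, 5, 1, 4, 24)]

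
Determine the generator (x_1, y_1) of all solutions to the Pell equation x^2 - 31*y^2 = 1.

(x, y) = (1520, 273)

First expand sqrt(31) as a continued fraction. With x_i = (sqrt(31) + m_i)/d_i and (m_0, d_0) = (0, 1): a_0 = floor(sqrt(31)) = 5, since 5^2 = 25 <= 31 < 36 = 6^2.
Iterate m_{i+1} = d_i*a_i - m_i, d_{i+1} = (31 - m_{i+1}^2)/d_i, a_{i+1} = floor((a_0 + m_{i+1})/d_{i+1}):
  m_1 = 1*5 - 0 = 5, d_1 = (31 - 5^2)/1 = 6/1 = 6, a_1 = floor((5 + 5)/6) = 1.
  m_2 = 6*1 - 5 = 1, d_2 = (31 - 1^2)/6 = 30/6 = 5, a_2 = floor((5 + 1)/5) = 1.
  m_3 = 5*1 - 1 = 4, d_3 = (31 - 4^2)/5 = 15/5 = 3, a_3 = floor((5 + 4)/3) = 3.
  m_4 = 3*3 - 4 = 5, d_4 = (31 - 5^2)/3 = 6/3 = 2, a_4 = floor((5 + 5)/2) = 5.
  m_5 = 2*5 - 5 = 5, d_5 = (31 - 5^2)/2 = 6/2 = 3, a_5 = floor((5 + 5)/3) = 3.
  m_6 = 3*3 - 5 = 4, d_6 = (31 - 4^2)/3 = 15/3 = 5, a_6 = floor((5 + 4)/5) = 1.
  m_7 = 5*1 - 4 = 1, d_7 = (31 - 1^2)/5 = 30/5 = 6, a_7 = floor((5 + 1)/6) = 1.
  m_8 = 6*1 - 1 = 5, d_8 = (31 - 5^2)/6 = 6/6 = 1, a_8 = floor((5 + 5)/1) = 10.
  m_9 = 1*10 - 5 = 5, d_9 = (31 - 5^2)/1 = 6/1 = 6: (m_9, d_9) = (m_1, d_1) = (5, 6), so from here the quotients repeat a_1, ..., a_8; the period length is 8.
So sqrt(31) = [5; (1, 1, 3, 5, 3, 1, 1, 10)] with period length k = 8.
k is even, so the fundamental solution of x^2 - 31y^2 = 1 is (p_{k-1}, q_{k-1}) = (p_7, q_7); compute convergents through index 7.
Convergents (p_i = a_i*p_{i-1} + p_{i-2}, q_i = a_i*q_{i-1} + q_{i-2} with p_{-2}=0, p_{-1}=1, q_{-2}=1, q_{-1}=0):
  i=0: a_0=5, p_0 = 5*1 + 0 = 5, q_0 = 5*0 + 1 = 1.
  i=1: a_1=1, p_1 = 1*5 + 1 = 6, q_1 = 1*1 + 0 = 1.
  i=2: a_2=1, p_2 = 1*6 + 5 = 11, q_2 = 1*1 + 1 = 2.
  i=3: a_3=3, p_3 = 3*11 + 6 = 39, q_3 = 3*2 + 1 = 7.
  i=4: a_4=5, p_4 = 5*39 + 11 = 206, q_4 = 5*7 + 2 = 37.
  i=5: a_5=3, p_5 = 3*206 + 39 = 657, q_5 = 3*37 + 7 = 118.
  i=6: a_6=1, p_6 = 1*657 + 206 = 863, q_6 = 1*118 + 37 = 155.
  i=7: a_7=1, p_7 = 1*863 + 657 = 1520, q_7 = 1*155 + 118 = 273.
Check: 1520^2 - 31*273^2 = 2310400 - 2310399 = 1, so (x, y) = (1520, 273) solves the equation, and by the theorem it is the least positive solution.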